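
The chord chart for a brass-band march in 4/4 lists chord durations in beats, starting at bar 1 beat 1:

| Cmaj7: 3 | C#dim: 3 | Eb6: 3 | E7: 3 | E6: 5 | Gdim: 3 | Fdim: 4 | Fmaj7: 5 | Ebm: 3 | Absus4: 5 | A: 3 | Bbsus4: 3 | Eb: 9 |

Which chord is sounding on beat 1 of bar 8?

Fmaj7

Beat 1 of bar 8 is beat (8−1)×4 + 1 = 29 overall.
Running totals: Cmaj7 ends at 3, C#dim ends at 6, Eb6 ends at 9, E7 ends at 12, E6 ends at 17, Gdim ends at 20, Fdim ends at 24, Fmaj7 ends at 29.
Beat 29 falls within Fmaj7.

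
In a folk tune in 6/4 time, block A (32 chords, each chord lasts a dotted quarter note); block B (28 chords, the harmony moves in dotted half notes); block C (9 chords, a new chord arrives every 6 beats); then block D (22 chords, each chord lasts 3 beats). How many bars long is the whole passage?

42 bars

A: 32 × 1.5 = 48 beats = 8 bars.
B: 28 × 3 = 84 beats = 14 bars.
C: 9 × 6 = 54 beats = 9 bars.
D: 22 × 3 = 66 beats = 11 bars.
Total: 8 + 14 + 9 + 11 = 42 bars.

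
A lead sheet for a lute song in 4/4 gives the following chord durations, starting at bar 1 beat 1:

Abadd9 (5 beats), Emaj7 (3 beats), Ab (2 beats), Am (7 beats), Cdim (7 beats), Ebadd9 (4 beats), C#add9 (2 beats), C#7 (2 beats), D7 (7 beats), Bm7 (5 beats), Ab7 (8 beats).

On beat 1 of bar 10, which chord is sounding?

D7

Beat 1 of bar 10 is beat (10−1)×4 + 1 = 37 overall.
Running totals: Abadd9 ends at 5, Emaj7 ends at 8, Ab ends at 10, Am ends at 17, Cdim ends at 24, Ebadd9 ends at 28, C#add9 ends at 30, C#7 ends at 32, D7 ends at 39.
Beat 37 falls within D7.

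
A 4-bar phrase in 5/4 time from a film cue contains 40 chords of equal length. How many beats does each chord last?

4 bars × 5 beats/bar = 20 beats total.
20 beats ÷ 40 chords = 0.5 beats per chord.
(That is an eighth note.)

0.5 beats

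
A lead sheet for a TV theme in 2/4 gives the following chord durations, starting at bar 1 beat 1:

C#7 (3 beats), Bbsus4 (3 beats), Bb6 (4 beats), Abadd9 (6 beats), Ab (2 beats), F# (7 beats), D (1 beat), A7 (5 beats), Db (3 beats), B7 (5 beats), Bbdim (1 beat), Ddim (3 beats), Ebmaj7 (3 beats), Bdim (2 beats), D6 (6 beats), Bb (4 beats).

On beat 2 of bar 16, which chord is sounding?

Db

Beat 2 of bar 16 is beat (16−1)×2 + 2 = 32 overall.
Running totals: C#7 ends at 3, Bbsus4 ends at 6, Bb6 ends at 10, Abadd9 ends at 16, Ab ends at 18, F# ends at 25, D ends at 26, A7 ends at 31, Db ends at 34.
Beat 32 falls within Db.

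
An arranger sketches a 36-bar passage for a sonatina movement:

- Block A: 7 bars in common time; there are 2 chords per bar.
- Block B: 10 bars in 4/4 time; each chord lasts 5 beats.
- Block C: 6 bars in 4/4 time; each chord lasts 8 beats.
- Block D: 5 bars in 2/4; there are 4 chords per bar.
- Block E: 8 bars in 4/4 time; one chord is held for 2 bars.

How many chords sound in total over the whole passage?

A: 7·4 = 28 beats, 28/2 = 14 chords.
B: 10·4 = 40 beats, 40/5 = 8 chords.
C: 6·4 = 24 beats, 24/8 = 3 chords.
D: 5·2 = 10 beats, 10/0.5 = 20 chords.
E: 8·4 = 32 beats, 32/8 = 4 chords.
Total: 14 + 8 + 3 + 20 + 4 = 49.

49 chords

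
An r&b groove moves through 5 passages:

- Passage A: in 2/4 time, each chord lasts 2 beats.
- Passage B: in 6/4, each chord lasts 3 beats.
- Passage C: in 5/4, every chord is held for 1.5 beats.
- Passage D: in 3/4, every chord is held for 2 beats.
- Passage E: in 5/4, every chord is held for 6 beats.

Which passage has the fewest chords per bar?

A: 2 beats/bar ÷ 2 beats/chord = 1 chord/bar.
B: 6 beats/bar ÷ 3 beats/chord = 2 chords/bar.
C: 5 beats/bar ÷ 1.5 beats/chord = 10/3 chords/bar.
D: 3 beats/bar ÷ 2 beats/chord = 1.5 chords/bar.
E: 5 beats/bar ÷ 6 beats/chord = 5/6 chords/bar.
Slowest is E at 5/6 chords/bar.

Passage E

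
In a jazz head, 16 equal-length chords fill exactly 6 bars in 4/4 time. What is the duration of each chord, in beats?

6 bars × 4 beats/bar = 24 beats total.
24 beats ÷ 16 chords = 1.5 beats per chord.
(That is a dotted quarter note.)

1.5 beats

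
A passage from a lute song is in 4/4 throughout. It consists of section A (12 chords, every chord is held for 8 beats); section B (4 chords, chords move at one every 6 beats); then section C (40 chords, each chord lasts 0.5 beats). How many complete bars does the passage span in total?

35 bars

A: 12 × 8 = 96 beats = 24 bars.
B: 4 × 6 = 24 beats = 6 bars.
C: 40 × 0.5 = 20 beats = 5 bars.
Total: 24 + 6 + 5 = 35 bars.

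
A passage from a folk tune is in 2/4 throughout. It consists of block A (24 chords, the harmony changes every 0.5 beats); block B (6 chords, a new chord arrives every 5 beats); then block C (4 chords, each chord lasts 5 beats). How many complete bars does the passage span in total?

A: 24 × 0.5 = 12 beats = 6 bars.
B: 6 × 5 = 30 beats = 15 bars.
C: 4 × 5 = 20 beats = 10 bars.
Total: 6 + 15 + 10 = 31 bars.

31 bars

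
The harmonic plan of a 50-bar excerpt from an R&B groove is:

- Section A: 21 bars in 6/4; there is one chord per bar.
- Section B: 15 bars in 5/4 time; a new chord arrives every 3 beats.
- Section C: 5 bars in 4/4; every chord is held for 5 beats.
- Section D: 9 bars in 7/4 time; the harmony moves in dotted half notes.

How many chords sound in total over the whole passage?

A: 21 bars × 6 beats = 126 beats; 6 beats/chord → 21 chords.
B: 15 bars × 5 beats = 75 beats; 3 beats/chord → 25 chords.
C: 5 bars × 4 beats = 20 beats; 5 beats/chord → 4 chords.
D: 9 bars × 7 beats = 63 beats; 3 beats/chord → 21 chords.
Total: 21 + 25 + 4 + 21 = 71.

71 chords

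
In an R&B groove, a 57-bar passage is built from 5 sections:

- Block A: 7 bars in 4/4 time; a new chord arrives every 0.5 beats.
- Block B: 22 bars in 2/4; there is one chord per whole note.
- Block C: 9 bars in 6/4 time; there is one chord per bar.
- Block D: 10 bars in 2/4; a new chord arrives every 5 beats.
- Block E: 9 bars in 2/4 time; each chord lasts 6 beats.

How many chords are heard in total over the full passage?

83 chords

A: 7 bars × 4 beats = 28 beats; 0.5 beats/chord → 56 chords.
B: 22 bars × 2 beats = 44 beats; 4 beats/chord → 11 chords.
C: 9 bars × 6 beats = 54 beats; 6 beats/chord → 9 chords.
D: 10 bars × 2 beats = 20 beats; 5 beats/chord → 4 chords.
E: 9 bars × 2 beats = 18 beats; 6 beats/chord → 3 chords.
Total: 56 + 11 + 9 + 4 + 3 = 83.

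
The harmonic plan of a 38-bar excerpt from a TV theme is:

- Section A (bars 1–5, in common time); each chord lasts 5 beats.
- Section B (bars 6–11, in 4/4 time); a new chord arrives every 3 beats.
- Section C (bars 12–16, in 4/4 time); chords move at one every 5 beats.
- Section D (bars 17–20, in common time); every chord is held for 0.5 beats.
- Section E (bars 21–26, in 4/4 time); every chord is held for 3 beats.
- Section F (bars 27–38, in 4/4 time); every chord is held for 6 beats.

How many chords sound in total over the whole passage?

A has 20 beats and chords last 5 each, so 4 chords.
B has 24 beats and chords last 3 each, so 8 chords.
C has 20 beats and chords last 5 each, so 4 chords.
D has 16 beats and chords last 0.5 each, so 32 chords.
E has 24 beats and chords last 3 each, so 8 chords.
F has 48 beats and chords last 6 each, so 8 chords.
Total: 4 + 8 + 4 + 32 + 8 + 8 = 64.

64 chords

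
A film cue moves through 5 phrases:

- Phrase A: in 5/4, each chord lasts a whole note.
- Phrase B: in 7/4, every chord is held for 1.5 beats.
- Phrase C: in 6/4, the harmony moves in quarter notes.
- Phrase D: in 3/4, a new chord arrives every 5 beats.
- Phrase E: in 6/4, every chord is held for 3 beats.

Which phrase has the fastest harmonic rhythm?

Phrase C

A: 5 beats/bar ÷ 4 beats/chord = 1.25 chords/bar.
B: 7 beats/bar ÷ 1.5 beats/chord = 14/3 chords/bar.
C: 6 beats/bar ÷ 1 beat/chord = 6 chords/bar.
D: 3 beats/bar ÷ 5 beats/chord = 0.6 chords/bar.
E: 6 beats/bar ÷ 3 beats/chord = 2 chords/bar.
Fastest is C at 6 chords/bar.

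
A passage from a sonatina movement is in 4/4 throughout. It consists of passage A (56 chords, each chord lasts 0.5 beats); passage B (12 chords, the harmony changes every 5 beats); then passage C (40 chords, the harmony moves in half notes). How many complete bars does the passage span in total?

A: 56 × 0.5 = 28 beats = 7 bars.
B: 12 × 5 = 60 beats = 15 bars.
C: 40 × 2 = 80 beats = 20 bars.
Total: 7 + 15 + 20 = 42 bars.

42 bars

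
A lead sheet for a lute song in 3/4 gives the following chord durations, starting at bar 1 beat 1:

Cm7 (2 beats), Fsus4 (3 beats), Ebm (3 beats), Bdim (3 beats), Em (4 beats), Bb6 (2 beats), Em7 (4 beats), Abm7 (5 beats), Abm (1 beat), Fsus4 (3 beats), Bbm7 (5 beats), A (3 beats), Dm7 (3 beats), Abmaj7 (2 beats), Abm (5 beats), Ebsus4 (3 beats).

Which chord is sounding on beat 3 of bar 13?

Dm7

Beat 3 of bar 13 is beat (13−1)×3 + 3 = 39 overall.
Running totals: Cm7 ends at 2, Fsus4 ends at 5, Ebm ends at 8, Bdim ends at 11, Em ends at 15, Bb6 ends at 17, Em7 ends at 21, Abm7 ends at 26, Abm ends at 27, Fsus4 ends at 30, Bbm7 ends at 35, A ends at 38, Dm7 ends at 41.
Beat 39 falls within Dm7.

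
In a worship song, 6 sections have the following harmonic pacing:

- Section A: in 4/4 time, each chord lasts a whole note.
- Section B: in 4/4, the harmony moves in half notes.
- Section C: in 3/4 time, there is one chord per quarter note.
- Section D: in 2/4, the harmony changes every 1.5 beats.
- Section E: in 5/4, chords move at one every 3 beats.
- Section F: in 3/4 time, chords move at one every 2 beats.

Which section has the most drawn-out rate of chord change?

A: each chord is 4 beats in 4/4, so 1 per bar.
B: each chord is 2 beats in 4/4, so 2 per bar.
C: each chord is 1 beat in 3/4, so 3 per bar.
D: each chord is 1.5 beats in 2/4, so 4/3 per bar.
E: each chord is 3 beats in 5/4, so 5/3 per bar.
F: each chord is 2 beats in 3/4, so 1.5 per bar.
Slowest is A at 1 chords/bar.

Section A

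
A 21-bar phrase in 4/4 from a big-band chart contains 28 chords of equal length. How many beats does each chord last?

21 bars × 4 beats/bar = 84 beats total.
84 beats ÷ 28 chords = 3 beats per chord.
(That is a dotted half note.)

3 beats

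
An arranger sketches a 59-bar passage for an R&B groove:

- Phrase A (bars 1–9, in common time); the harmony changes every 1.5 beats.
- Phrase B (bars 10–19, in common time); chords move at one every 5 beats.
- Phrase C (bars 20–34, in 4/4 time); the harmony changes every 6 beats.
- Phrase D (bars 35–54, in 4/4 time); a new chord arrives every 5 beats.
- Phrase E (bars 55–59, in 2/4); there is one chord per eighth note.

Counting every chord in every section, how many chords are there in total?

A has 36 beats and chords last 1.5 each, so 24 chords.
B has 40 beats and chords last 5 each, so 8 chords.
C has 60 beats and chords last 6 each, so 10 chords.
D has 80 beats and chords last 5 each, so 16 chords.
E has 10 beats and chords last 0.5 each, so 20 chords.
Total: 24 + 8 + 10 + 16 + 20 = 78.

78 chords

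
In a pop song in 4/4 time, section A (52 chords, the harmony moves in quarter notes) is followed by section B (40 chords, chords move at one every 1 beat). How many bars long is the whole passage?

23 bars

A: 52 × 1 = 52 beats = 13 bars.
B: 40 × 1 = 40 beats = 10 bars.
Total: 13 + 10 = 23 bars.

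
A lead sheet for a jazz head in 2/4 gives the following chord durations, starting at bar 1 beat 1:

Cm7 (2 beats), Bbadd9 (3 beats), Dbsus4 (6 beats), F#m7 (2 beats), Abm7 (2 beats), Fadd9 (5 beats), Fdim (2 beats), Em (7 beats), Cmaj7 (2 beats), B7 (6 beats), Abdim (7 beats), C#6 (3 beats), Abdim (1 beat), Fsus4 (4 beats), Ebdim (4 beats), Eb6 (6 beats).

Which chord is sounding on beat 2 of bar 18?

Beat 2 of bar 18 is beat (18−1)×2 + 2 = 36 overall.
Running totals: Cm7 ends at 2, Bbadd9 ends at 5, Dbsus4 ends at 11, F#m7 ends at 13, Abm7 ends at 15, Fadd9 ends at 20, Fdim ends at 22, Em ends at 29, Cmaj7 ends at 31, B7 ends at 37.
Beat 36 falls within B7.

B7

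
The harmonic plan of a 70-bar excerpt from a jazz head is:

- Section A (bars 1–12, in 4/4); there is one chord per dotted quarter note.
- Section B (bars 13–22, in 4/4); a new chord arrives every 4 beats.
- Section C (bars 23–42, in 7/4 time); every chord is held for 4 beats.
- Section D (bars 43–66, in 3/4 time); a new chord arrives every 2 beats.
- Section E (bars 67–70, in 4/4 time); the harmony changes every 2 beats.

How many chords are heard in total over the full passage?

A has 48 beats and chords last 1.5 each, so 32 chords.
B has 40 beats and chords last 4 each, so 10 chords.
C has 140 beats and chords last 4 each, so 35 chords.
D has 72 beats and chords last 2 each, so 36 chords.
E has 16 beats and chords last 2 each, so 8 chords.
Total: 32 + 10 + 35 + 36 + 8 = 121.

121 chords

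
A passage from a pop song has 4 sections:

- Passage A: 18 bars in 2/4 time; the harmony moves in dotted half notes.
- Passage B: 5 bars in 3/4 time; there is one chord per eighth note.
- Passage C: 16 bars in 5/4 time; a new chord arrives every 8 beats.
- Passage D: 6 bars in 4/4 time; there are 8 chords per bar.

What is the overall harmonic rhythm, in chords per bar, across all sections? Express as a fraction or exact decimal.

20/9 chords per bar

A: 18 bars of 2 beats is 36 beats; at 3 beats each that's 12 chords.
B: 5 bars of 3 beats is 15 beats; at 0.5 beats each that's 30 chords.
C: 16 bars of 5 beats is 80 beats; at 8 beats each that's 10 chords.
D: 6 bars of 4 beats is 24 beats; at 0.5 beats each that's 48 chords.
Overall: 100 chords over 45 bars → 100/45 = 20/9 chords per bar.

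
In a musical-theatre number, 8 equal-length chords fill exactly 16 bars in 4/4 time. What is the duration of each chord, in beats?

8 beats

16 bars × 4 beats/bar = 64 beats total.
64 beats ÷ 8 chords = 8 beats per chord.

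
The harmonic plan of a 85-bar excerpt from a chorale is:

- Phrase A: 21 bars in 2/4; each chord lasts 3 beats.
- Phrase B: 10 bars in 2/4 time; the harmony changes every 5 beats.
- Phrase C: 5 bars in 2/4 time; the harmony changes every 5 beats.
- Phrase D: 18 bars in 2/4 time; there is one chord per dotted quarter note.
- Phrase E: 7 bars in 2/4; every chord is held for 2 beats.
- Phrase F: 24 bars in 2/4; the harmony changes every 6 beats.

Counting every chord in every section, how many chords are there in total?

A has 42 beats and chords last 3 each, so 14 chords.
B has 20 beats and chords last 5 each, so 4 chords.
C has 10 beats and chords last 5 each, so 2 chords.
D has 36 beats and chords last 1.5 each, so 24 chords.
E has 14 beats and chords last 2 each, so 7 chords.
F has 48 beats and chords last 6 each, so 8 chords.
Total: 14 + 4 + 2 + 24 + 7 + 8 = 59.

59 chords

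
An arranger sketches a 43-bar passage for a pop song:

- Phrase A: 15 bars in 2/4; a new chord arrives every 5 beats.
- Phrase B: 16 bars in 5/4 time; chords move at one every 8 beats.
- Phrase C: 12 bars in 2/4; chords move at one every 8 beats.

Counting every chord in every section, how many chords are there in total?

A: 15 bars × 2 beats = 30 beats; 5 beats/chord → 6 chords.
B: 16 bars × 5 beats = 80 beats; 8 beats/chord → 10 chords.
C: 12 bars × 2 beats = 24 beats; 8 beats/chord → 3 chords.
Total: 6 + 10 + 3 = 19.

19 chords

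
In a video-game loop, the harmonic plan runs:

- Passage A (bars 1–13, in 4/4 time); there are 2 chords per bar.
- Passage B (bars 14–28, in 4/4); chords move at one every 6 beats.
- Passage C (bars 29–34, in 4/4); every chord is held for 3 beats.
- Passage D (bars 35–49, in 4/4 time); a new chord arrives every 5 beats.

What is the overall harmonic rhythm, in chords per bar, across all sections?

8/7 chords per bar

A: 13 bars of 4 beats is 52 beats; at 2 beats each that's 26 chords.
B: 15 bars of 4 beats is 60 beats; at 6 beats each that's 10 chords.
C: 6 bars of 4 beats is 24 beats; at 3 beats each that's 8 chords.
D: 15 bars of 4 beats is 60 beats; at 5 beats each that's 12 chords.
Overall: 56 chords over 49 bars → 56/49 = 8/7 chords per bar.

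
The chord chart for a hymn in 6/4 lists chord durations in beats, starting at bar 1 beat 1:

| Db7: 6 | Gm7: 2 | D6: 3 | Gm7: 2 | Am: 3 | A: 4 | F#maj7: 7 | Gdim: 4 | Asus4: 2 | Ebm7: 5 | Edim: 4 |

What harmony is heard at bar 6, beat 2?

Asus4

Beat 2 of bar 6 is beat (6−1)×6 + 2 = 32 overall.
Running totals: Db7 ends at 6, Gm7 ends at 8, D6 ends at 11, Gm7 ends at 13, Am ends at 16, A ends at 20, F#maj7 ends at 27, Gdim ends at 31, Asus4 ends at 33.
Beat 32 falls within Asus4.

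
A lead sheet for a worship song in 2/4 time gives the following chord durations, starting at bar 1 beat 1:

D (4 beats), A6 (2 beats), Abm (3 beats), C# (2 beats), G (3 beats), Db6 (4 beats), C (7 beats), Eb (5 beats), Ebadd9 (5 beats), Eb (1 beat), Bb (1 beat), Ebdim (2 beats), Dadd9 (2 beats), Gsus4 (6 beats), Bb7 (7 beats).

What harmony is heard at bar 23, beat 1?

Gsus4

Beat 1 of bar 23 is beat (23−1)×2 + 1 = 45 overall.
Running totals: D ends at 4, A6 ends at 6, Abm ends at 9, C# ends at 11, G ends at 14, Db6 ends at 18, C ends at 25, Eb ends at 30, Ebadd9 ends at 35, Eb ends at 36, Bb ends at 37, Ebdim ends at 39, Dadd9 ends at 41, Gsus4 ends at 47.
Beat 45 falls within Gsus4.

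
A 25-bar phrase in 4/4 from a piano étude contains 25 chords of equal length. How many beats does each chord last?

25 bars × 4 beats/bar = 100 beats total.
100 beats ÷ 25 chords = 4 beats per chord.
(That is a whole note.)

4 beats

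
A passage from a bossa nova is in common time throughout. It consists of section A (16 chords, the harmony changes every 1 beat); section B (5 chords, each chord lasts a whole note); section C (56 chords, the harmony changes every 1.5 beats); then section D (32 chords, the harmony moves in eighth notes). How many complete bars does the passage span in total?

34 bars

A: 16 × 1 = 16 beats = 4 bars.
B: 5 × 4 = 20 beats = 5 bars.
C: 56 × 1.5 = 84 beats = 21 bars.
D: 32 × 0.5 = 16 beats = 4 bars.
Total: 4 + 5 + 21 + 4 = 34 bars.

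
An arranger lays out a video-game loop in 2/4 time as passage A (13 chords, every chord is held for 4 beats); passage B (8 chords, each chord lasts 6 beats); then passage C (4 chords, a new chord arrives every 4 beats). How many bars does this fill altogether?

A: 13 × 4 = 52 beats = 26 bars.
B: 8 × 6 = 48 beats = 24 bars.
C: 4 × 4 = 16 beats = 8 bars.
Total: 26 + 24 + 8 = 58 bars.

58 bars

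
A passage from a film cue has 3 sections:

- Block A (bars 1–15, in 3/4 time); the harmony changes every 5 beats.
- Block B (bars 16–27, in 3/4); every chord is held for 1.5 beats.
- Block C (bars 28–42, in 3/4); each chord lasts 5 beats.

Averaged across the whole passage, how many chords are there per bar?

A: 15 × 3 = 45 beats ÷ 5 = 9 chords.
B: 12 × 3 = 36 beats ÷ 1.5 = 24 chords.
C: 15 × 3 = 45 beats ÷ 5 = 9 chords.
Overall: 42 chords over 42 bars → 42/42 = 1 chords per bar.

1 chords per bar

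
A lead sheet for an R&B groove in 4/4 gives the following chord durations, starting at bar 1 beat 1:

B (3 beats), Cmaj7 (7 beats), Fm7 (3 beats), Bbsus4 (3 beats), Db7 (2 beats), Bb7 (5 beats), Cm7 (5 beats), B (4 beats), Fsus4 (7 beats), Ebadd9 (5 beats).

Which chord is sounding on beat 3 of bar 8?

B

Beat 3 of bar 8 is beat (8−1)×4 + 3 = 31 overall.
Running totals: B ends at 3, Cmaj7 ends at 10, Fm7 ends at 13, Bbsus4 ends at 16, Db7 ends at 18, Bb7 ends at 23, Cm7 ends at 28, B ends at 32.
Beat 31 falls within B.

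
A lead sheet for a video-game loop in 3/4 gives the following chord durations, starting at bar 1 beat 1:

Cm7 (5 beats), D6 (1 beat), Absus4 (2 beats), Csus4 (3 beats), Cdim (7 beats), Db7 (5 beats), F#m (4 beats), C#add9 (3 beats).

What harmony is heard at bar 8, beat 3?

Beat 3 of bar 8 is beat (8−1)×3 + 3 = 24 overall.
Running totals: Cm7 ends at 5, D6 ends at 6, Absus4 ends at 8, Csus4 ends at 11, Cdim ends at 18, Db7 ends at 23, F#m ends at 27.
Beat 24 falls within F#m.

F#m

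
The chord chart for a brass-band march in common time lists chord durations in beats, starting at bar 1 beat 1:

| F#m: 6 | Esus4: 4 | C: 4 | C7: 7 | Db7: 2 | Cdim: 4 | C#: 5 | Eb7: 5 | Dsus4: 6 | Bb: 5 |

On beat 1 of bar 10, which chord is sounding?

Beat 1 of bar 10 is beat (10−1)×4 + 1 = 37 overall.
Running totals: F#m ends at 6, Esus4 ends at 10, C ends at 14, C7 ends at 21, Db7 ends at 23, Cdim ends at 27, C# ends at 32, Eb7 ends at 37.
Beat 37 falls within Eb7.

Eb7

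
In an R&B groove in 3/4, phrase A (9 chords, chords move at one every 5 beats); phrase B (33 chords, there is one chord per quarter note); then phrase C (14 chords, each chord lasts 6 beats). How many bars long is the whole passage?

54 bars

A: 9 × 5 = 45 beats = 15 bars.
B: 33 × 1 = 33 beats = 11 bars.
C: 14 × 6 = 84 beats = 28 bars.
Total: 15 + 11 + 28 = 54 bars.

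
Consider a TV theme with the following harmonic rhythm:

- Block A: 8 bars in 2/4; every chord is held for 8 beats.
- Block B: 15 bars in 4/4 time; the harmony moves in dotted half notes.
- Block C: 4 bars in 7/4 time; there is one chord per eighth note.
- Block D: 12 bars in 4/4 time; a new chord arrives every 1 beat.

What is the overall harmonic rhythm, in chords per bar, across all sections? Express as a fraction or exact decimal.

A: 8 × 2 = 16 beats ÷ 8 = 2 chords.
B: 15 × 4 = 60 beats ÷ 3 = 20 chords.
C: 4 × 7 = 28 beats ÷ 0.5 = 56 chords.
D: 12 × 4 = 48 beats ÷ 1 = 48 chords.
Overall: 126 chords over 39 bars → 126/39 = 42/13 chords per bar.

42/13 chords per bar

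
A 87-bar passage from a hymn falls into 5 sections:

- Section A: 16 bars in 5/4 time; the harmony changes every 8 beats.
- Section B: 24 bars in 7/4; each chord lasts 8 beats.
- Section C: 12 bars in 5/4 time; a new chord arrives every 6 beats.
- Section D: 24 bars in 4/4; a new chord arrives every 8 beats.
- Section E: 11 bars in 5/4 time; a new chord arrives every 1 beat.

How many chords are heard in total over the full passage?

A has 80 beats and chords last 8 each, so 10 chords.
B has 168 beats and chords last 8 each, so 21 chords.
C has 60 beats and chords last 6 each, so 10 chords.
D has 96 beats and chords last 8 each, so 12 chords.
E has 55 beats and chords last 1 each, so 55 chords.
Total: 10 + 21 + 10 + 12 + 55 = 108.

108 chords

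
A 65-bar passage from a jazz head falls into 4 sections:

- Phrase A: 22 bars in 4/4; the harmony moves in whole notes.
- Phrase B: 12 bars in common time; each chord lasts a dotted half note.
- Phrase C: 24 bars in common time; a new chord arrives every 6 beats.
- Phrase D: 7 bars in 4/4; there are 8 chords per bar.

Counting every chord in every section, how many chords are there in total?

110 chords

A has 88 beats and chords last 4 each, so 22 chords.
B has 48 beats and chords last 3 each, so 16 chords.
C has 96 beats and chords last 6 each, so 16 chords.
D has 28 beats and chords last 0.5 each, so 56 chords.
Total: 22 + 16 + 16 + 56 = 110.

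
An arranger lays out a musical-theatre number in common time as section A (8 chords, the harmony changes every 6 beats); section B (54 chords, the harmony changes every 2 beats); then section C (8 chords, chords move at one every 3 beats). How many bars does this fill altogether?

A: 8 × 6 = 48 beats = 12 bars.
B: 54 × 2 = 108 beats = 27 bars.
C: 8 × 3 = 24 beats = 6 bars.
Total: 12 + 27 + 6 = 45 bars.

45 bars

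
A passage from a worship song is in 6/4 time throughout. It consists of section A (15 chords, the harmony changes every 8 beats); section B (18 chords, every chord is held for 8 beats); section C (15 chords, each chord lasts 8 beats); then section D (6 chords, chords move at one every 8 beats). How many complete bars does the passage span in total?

72 bars

A: 15 × 8 = 120 beats = 20 bars.
B: 18 × 8 = 144 beats = 24 bars.
C: 15 × 8 = 120 beats = 20 bars.
D: 6 × 8 = 48 beats = 8 bars.
Total: 20 + 24 + 20 + 8 = 72 bars.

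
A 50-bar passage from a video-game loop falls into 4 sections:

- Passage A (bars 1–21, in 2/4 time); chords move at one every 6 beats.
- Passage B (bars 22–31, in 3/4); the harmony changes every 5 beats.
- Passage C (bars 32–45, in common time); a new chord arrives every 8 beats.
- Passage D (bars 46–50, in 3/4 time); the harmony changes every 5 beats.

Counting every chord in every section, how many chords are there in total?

23 chords

A: 21·2 = 42 beats, 42/6 = 7 chords.
B: 10·3 = 30 beats, 30/5 = 6 chords.
C: 14·4 = 56 beats, 56/8 = 7 chords.
D: 5·3 = 15 beats, 15/5 = 3 chords.
Total: 7 + 6 + 7 + 3 = 23.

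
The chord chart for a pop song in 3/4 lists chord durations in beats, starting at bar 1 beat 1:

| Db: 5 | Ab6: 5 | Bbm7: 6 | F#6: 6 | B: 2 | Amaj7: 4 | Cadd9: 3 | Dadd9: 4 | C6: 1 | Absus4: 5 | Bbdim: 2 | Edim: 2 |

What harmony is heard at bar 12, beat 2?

Dadd9

Beat 2 of bar 12 is beat (12−1)×3 + 2 = 35 overall.
Running totals: Db ends at 5, Ab6 ends at 10, Bbm7 ends at 16, F#6 ends at 22, B ends at 24, Amaj7 ends at 28, Cadd9 ends at 31, Dadd9 ends at 35.
Beat 35 falls within Dadd9.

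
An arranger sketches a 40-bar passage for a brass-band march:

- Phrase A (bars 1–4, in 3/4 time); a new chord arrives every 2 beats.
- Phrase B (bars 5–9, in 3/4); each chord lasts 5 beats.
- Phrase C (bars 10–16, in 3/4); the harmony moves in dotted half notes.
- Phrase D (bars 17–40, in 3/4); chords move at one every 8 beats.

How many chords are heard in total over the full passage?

25 chords

A: 4·3 = 12 beats, 12/2 = 6 chords.
B: 5·3 = 15 beats, 15/5 = 3 chords.
C: 7·3 = 21 beats, 21/3 = 7 chords.
D: 24·3 = 72 beats, 72/8 = 9 chords.
Total: 6 + 3 + 7 + 9 = 25.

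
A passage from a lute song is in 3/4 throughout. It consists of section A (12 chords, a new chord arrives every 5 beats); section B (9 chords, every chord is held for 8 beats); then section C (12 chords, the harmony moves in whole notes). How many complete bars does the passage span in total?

60 bars

A: 12 × 5 = 60 beats = 20 bars.
B: 9 × 8 = 72 beats = 24 bars.
C: 12 × 4 = 48 beats = 16 bars.
Total: 20 + 24 + 16 = 60 bars.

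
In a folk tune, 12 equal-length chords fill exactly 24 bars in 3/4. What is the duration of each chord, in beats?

6 beats

24 bars × 3 beats/bar = 72 beats total.
72 beats ÷ 12 chords = 6 beats per chord.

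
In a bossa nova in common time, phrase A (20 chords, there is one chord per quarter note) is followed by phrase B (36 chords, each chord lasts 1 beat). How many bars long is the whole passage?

14 bars

A: 20 × 1 = 20 beats = 5 bars.
B: 36 × 1 = 36 beats = 9 bars.
Total: 5 + 9 = 14 bars.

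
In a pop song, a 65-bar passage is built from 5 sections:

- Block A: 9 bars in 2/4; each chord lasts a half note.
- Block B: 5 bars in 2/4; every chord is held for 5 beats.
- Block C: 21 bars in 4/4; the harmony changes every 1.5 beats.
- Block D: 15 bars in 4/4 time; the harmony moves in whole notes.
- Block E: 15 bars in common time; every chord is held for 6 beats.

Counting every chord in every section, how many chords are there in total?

92 chords

A: 9 bars × 2 beats = 18 beats; 2 beats/chord → 9 chords.
B: 5 bars × 2 beats = 10 beats; 5 beats/chord → 2 chords.
C: 21 bars × 4 beats = 84 beats; 1.5 beats/chord → 56 chords.
D: 15 bars × 4 beats = 60 beats; 4 beats/chord → 15 chords.
E: 15 bars × 4 beats = 60 beats; 6 beats/chord → 10 chords.
Total: 9 + 2 + 56 + 15 + 10 = 92.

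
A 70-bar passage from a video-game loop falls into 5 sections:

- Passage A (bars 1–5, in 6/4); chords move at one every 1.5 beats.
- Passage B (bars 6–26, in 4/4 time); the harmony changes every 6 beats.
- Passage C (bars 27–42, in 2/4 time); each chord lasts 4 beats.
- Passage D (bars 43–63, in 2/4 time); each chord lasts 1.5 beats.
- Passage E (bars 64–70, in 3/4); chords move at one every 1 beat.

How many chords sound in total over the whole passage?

91 chords

A: 5 bars × 6 beats = 30 beats; 1.5 beats/chord → 20 chords.
B: 21 bars × 4 beats = 84 beats; 6 beats/chord → 14 chords.
C: 16 bars × 2 beats = 32 beats; 4 beats/chord → 8 chords.
D: 21 bars × 2 beats = 42 beats; 1.5 beats/chord → 28 chords.
E: 7 bars × 3 beats = 21 beats; 1 beat/chord → 21 chords.
Total: 20 + 14 + 8 + 28 + 21 = 91.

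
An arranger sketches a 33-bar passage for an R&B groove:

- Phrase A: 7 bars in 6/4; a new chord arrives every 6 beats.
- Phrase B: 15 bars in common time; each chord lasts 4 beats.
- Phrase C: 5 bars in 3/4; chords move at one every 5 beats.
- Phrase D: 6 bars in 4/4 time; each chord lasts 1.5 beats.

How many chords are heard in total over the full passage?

A: 7·6 = 42 beats, 42/6 = 7 chords.
B: 15·4 = 60 beats, 60/4 = 15 chords.
C: 5·3 = 15 beats, 15/5 = 3 chords.
D: 6·4 = 24 beats, 24/1.5 = 16 chords.
Total: 7 + 15 + 3 + 16 = 41.

41 chords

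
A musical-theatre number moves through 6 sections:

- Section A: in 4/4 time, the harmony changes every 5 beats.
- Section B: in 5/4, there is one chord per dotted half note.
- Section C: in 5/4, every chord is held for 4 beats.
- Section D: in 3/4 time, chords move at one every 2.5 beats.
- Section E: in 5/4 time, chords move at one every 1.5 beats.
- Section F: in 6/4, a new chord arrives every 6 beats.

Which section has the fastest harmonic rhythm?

A: 4 beats/bar ÷ 5 beats/chord = 0.8 chords/bar.
B: 5 beats/bar ÷ 3 beats/chord = 5/3 chords/bar.
C: 5 beats/bar ÷ 4 beats/chord = 1.25 chords/bar.
D: 3 beats/bar ÷ 2.5 beats/chord = 1.2 chords/bar.
E: 5 beats/bar ÷ 1.5 beats/chord = 10/3 chords/bar.
F: 6 beats/bar ÷ 6 beats/chord = 1 chord/bar.
Fastest is E at 10/3 chords/bar.

Section E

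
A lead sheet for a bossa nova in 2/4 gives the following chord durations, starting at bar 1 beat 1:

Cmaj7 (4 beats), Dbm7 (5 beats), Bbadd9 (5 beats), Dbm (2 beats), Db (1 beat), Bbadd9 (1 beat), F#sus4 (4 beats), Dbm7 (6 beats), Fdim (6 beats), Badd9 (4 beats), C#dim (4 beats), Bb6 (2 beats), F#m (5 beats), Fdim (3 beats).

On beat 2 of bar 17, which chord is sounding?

Beat 2 of bar 17 is beat (17−1)×2 + 2 = 34 overall.
Running totals: Cmaj7 ends at 4, Dbm7 ends at 9, Bbadd9 ends at 14, Dbm ends at 16, Db ends at 17, Bbadd9 ends at 18, F#sus4 ends at 22, Dbm7 ends at 28, Fdim ends at 34.
Beat 34 falls within Fdim.

Fdim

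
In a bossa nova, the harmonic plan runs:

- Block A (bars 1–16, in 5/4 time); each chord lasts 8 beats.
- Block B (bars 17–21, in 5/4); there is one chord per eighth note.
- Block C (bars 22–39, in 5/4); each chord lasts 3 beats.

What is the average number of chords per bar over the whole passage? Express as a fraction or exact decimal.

30/13 chords per bar

A: 16 × 5 = 80 beats ÷ 8 = 10 chords.
B: 5 × 5 = 25 beats ÷ 0.5 = 50 chords.
C: 18 × 5 = 90 beats ÷ 3 = 30 chords.
Overall: 90 chords over 39 bars → 90/39 = 30/13 chords per bar.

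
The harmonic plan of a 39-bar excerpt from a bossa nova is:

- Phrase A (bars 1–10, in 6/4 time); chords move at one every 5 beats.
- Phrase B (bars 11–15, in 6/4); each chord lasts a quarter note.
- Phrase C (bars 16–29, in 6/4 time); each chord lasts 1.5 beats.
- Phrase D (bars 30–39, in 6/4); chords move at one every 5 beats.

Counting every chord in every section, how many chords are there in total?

110 chords

A: 10·6 = 60 beats, 60/5 = 12 chords.
B: 5·6 = 30 beats, 30/1 = 30 chords.
C: 14·6 = 84 beats, 84/1.5 = 56 chords.
D: 10·6 = 60 beats, 60/5 = 12 chords.
Total: 12 + 30 + 56 + 12 = 110.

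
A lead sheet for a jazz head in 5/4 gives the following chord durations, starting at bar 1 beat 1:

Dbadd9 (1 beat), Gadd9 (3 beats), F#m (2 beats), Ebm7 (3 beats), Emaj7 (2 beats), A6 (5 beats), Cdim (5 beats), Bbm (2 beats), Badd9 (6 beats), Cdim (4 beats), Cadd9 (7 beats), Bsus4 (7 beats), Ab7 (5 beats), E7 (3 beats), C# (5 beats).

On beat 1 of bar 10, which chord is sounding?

Bsus4

Beat 1 of bar 10 is beat (10−1)×5 + 1 = 46 overall.
Running totals: Dbadd9 ends at 1, Gadd9 ends at 4, F#m ends at 6, Ebm7 ends at 9, Emaj7 ends at 11, A6 ends at 16, Cdim ends at 21, Bbm ends at 23, Badd9 ends at 29, Cdim ends at 33, Cadd9 ends at 40, Bsus4 ends at 47.
Beat 46 falls within Bsus4.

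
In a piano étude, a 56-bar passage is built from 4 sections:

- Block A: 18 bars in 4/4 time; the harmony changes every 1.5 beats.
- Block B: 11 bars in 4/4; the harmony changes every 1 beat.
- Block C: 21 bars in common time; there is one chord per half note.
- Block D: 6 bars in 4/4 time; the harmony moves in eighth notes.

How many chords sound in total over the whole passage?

182 chords

A: 18 bars × 4 beats = 72 beats; 1.5 beats/chord → 48 chords.
B: 11 bars × 4 beats = 44 beats; 1 beat/chord → 44 chords.
C: 21 bars × 4 beats = 84 beats; 2 beats/chord → 42 chords.
D: 6 bars × 4 beats = 24 beats; 0.5 beats/chord → 48 chords.
Total: 48 + 44 + 42 + 48 = 182.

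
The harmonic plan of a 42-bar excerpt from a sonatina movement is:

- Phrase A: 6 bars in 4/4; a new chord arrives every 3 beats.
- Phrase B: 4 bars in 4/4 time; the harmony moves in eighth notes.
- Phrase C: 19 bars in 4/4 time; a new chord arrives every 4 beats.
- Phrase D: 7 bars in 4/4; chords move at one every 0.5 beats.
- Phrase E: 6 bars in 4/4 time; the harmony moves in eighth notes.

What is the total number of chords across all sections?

163 chords

A: 6·4 = 24 beats, 24/3 = 8 chords.
B: 4·4 = 16 beats, 16/0.5 = 32 chords.
C: 19·4 = 76 beats, 76/4 = 19 chords.
D: 7·4 = 28 beats, 28/0.5 = 56 chords.
E: 6·4 = 24 beats, 24/0.5 = 48 chords.
Total: 8 + 32 + 19 + 56 + 48 = 163.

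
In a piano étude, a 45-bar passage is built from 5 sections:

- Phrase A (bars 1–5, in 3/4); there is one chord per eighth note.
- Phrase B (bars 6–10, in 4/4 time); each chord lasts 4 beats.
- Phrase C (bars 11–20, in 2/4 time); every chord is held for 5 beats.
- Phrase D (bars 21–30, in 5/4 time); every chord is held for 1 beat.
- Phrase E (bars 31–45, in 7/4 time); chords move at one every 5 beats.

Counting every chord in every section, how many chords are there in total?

A: 5·3 = 15 beats, 15/0.5 = 30 chords.
B: 5·4 = 20 beats, 20/4 = 5 chords.
C: 10·2 = 20 beats, 20/5 = 4 chords.
D: 10·5 = 50 beats, 50/1 = 50 chords.
E: 15·7 = 105 beats, 105/5 = 21 chords.
Total: 30 + 5 + 4 + 50 + 21 = 110.

110 chords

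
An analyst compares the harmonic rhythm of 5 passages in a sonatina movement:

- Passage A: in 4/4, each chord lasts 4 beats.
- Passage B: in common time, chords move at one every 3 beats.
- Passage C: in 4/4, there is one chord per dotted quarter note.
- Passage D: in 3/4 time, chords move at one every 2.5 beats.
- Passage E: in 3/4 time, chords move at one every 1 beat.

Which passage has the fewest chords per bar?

Passage A

A: each chord is 4 beats in 4/4, so 1 per bar.
B: each chord is 3 beats in 4/4, so 4/3 per bar.
C: each chord is 1.5 beats in 4/4, so 8/3 per bar.
D: each chord is 2.5 beats in 3/4, so 1.2 per bar.
E: each chord is 1 beat in 3/4, so 3 per bar.
Slowest is A at 1 chords/bar.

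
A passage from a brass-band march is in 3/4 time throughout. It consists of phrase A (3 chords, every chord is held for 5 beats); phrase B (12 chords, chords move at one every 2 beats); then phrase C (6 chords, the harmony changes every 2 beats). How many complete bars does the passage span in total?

17 bars

A: 3 × 5 = 15 beats = 5 bars.
B: 12 × 2 = 24 beats = 8 bars.
C: 6 × 2 = 12 beats = 4 bars.
Total: 5 + 8 + 4 = 17 bars.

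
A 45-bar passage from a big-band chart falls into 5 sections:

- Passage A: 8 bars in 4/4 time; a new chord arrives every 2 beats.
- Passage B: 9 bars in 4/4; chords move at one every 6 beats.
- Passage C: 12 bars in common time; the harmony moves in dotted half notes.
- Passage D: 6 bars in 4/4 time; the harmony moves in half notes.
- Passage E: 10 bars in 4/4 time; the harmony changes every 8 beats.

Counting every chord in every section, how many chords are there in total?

A: 8 bars × 4 beats = 32 beats; 2 beats/chord → 16 chords.
B: 9 bars × 4 beats = 36 beats; 6 beats/chord → 6 chords.
C: 12 bars × 4 beats = 48 beats; 3 beats/chord → 16 chords.
D: 6 bars × 4 beats = 24 beats; 2 beats/chord → 12 chords.
E: 10 bars × 4 beats = 40 beats; 8 beats/chord → 5 chords.
Total: 16 + 6 + 16 + 12 + 5 = 55.

55 chords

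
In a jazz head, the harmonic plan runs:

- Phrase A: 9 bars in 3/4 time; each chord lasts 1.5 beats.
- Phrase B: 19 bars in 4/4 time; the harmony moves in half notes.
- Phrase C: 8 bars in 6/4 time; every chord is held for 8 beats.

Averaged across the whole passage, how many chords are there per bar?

31/18 chords per bar

A: 9 bars of 3 beats is 27 beats; at 1.5 beats each that's 18 chords.
B: 19 bars of 4 beats is 76 beats; at 2 beats each that's 38 chords.
C: 8 bars of 6 beats is 48 beats; at 8 beats each that's 6 chords.
Overall: 62 chords over 36 bars → 62/36 = 31/18 chords per bar.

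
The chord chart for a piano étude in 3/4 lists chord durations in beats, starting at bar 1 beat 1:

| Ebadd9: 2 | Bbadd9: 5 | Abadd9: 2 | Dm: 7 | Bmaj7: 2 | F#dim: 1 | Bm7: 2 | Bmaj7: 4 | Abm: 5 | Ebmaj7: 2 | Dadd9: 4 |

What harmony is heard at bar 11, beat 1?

Ebmaj7

Beat 1 of bar 11 is beat (11−1)×3 + 1 = 31 overall.
Running totals: Ebadd9 ends at 2, Bbadd9 ends at 7, Abadd9 ends at 9, Dm ends at 16, Bmaj7 ends at 18, F#dim ends at 19, Bm7 ends at 21, Bmaj7 ends at 25, Abm ends at 30, Ebmaj7 ends at 32.
Beat 31 falls within Ebmaj7.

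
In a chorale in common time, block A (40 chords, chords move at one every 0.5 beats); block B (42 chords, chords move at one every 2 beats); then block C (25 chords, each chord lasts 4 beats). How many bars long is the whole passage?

51 bars

A: 40 × 0.5 = 20 beats = 5 bars.
B: 42 × 2 = 84 beats = 21 bars.
C: 25 × 4 = 100 beats = 25 bars.
Total: 5 + 21 + 25 = 51 bars.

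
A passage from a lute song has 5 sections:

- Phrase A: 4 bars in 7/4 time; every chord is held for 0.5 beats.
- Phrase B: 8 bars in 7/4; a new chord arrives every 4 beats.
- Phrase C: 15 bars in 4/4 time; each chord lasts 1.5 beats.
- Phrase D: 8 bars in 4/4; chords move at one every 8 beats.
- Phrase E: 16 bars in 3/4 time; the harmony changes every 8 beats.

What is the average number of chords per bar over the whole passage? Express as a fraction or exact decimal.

A: 4 × 7 = 28 beats ÷ 0.5 = 56 chords.
B: 8 × 7 = 56 beats ÷ 4 = 14 chords.
C: 15 × 4 = 60 beats ÷ 1.5 = 40 chords.
D: 8 × 4 = 32 beats ÷ 8 = 4 chords.
E: 16 × 3 = 48 beats ÷ 8 = 6 chords.
Overall: 120 chords over 51 bars → 120/51 = 40/17 chords per bar.

40/17 chords per bar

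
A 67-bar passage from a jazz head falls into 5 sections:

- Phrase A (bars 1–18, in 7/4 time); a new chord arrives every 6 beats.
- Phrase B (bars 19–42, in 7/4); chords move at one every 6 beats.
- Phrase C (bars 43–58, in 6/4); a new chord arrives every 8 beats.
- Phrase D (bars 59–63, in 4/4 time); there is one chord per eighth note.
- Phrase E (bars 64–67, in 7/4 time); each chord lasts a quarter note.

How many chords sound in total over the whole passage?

A: 18·7 = 126 beats, 126/6 = 21 chords.
B: 24·7 = 168 beats, 168/6 = 28 chords.
C: 16·6 = 96 beats, 96/8 = 12 chords.
D: 5·4 = 20 beats, 20/0.5 = 40 chords.
E: 4·7 = 28 beats, 28/1 = 28 chords.
Total: 21 + 28 + 12 + 40 + 28 = 129.

129 chords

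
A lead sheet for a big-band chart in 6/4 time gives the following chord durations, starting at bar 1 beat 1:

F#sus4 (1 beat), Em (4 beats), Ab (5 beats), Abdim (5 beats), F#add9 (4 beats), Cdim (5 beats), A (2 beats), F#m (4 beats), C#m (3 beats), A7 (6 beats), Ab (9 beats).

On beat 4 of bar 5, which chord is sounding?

Beat 4 of bar 5 is beat (5−1)×6 + 4 = 28 overall.
Running totals: F#sus4 ends at 1, Em ends at 5, Ab ends at 10, Abdim ends at 15, F#add9 ends at 19, Cdim ends at 24, A ends at 26, F#m ends at 30.
Beat 28 falls within F#m.

F#m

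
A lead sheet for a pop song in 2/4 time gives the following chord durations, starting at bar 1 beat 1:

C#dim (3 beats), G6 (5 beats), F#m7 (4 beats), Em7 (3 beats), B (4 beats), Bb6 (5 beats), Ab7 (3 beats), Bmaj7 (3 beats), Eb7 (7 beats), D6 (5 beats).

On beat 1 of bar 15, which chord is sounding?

Bmaj7

Beat 1 of bar 15 is beat (15−1)×2 + 1 = 29 overall.
Running totals: C#dim ends at 3, G6 ends at 8, F#m7 ends at 12, Em7 ends at 15, B ends at 19, Bb6 ends at 24, Ab7 ends at 27, Bmaj7 ends at 30.
Beat 29 falls within Bmaj7.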